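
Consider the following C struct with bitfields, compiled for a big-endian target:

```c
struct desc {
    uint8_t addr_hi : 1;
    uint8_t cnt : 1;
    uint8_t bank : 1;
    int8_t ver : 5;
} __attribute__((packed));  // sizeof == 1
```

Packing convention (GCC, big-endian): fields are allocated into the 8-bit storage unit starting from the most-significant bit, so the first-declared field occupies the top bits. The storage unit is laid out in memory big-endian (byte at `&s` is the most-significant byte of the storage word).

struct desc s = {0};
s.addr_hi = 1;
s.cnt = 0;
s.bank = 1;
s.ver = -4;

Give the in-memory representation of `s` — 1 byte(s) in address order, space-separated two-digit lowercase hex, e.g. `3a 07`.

bc

[7+:1] addr_hi=1 & 0x1 = 0x1; word=0x80
[6+:1] cnt=0 & 0x1 = 0x0; word=0x80
[5+:1] bank=1 & 0x1 = 0x1; word=0xa0
[0+:5] ver=-4 & 0x1f = 0x1c; word=0xbc
word = 0xbc → big-endian bytes:
  [0]=0xbc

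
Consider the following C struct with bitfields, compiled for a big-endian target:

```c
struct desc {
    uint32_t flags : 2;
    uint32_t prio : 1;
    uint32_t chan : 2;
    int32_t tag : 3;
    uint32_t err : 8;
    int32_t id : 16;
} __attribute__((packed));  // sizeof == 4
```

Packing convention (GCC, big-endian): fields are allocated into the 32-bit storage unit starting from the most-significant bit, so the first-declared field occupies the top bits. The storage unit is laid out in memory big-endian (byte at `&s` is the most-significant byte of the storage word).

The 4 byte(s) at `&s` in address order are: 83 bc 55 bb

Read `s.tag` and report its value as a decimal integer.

[0]=0x83 [1]=0xbc [2]=0x55 [3]=0xbb (big-endian) → word 0x83bc55bb
flags:2 @ bit 30 → (0x83bc55bb>>30)&0x3 = 0x2
prio:1 @ bit 29 → (0x83bc55bb>>29)&0x1 = 0x0
chan:2 @ bit 27 → (0x83bc55bb>>27)&0x3 = 0x0
tag:3 @ bit 24 → (0x83bc55bb>>24)&0x7 = 0x3  ←
err:8 @ bit 16 → (0x83bc55bb>>16)&0xff = 0xbc
id:16 @ bit 0 → (0x83bc55bb>>0)&0xffff = 0x55bb
tag signed 3b, MSB=0: value = 3

3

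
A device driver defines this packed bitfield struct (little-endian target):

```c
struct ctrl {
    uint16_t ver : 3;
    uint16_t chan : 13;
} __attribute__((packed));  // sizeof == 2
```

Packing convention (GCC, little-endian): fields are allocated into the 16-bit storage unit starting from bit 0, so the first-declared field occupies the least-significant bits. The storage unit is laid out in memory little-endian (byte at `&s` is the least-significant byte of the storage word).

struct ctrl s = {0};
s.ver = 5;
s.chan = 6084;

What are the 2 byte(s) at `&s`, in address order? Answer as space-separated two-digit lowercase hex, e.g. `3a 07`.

ver (3b) val=5 bits=0x5 at bit 0: 0x0005
chan (13b) val=6084 bits=0x17c4 at bit 3: 0xbe25
word = 0xbe25 → little-endian bytes:
  [0]=0x25  [1]=0xbe

25 be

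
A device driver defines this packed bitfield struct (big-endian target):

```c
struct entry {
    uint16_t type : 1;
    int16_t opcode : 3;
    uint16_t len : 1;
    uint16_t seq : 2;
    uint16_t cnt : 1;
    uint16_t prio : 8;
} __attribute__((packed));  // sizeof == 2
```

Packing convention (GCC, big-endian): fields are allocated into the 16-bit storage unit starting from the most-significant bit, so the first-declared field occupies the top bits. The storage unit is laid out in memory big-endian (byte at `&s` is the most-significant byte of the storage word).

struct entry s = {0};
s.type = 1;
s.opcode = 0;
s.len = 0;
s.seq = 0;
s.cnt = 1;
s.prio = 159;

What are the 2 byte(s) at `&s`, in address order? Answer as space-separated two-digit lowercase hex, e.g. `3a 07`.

type (1b) val=1 bits=0x1 at bit 15: 0x8000
opcode (3b) val=0 bits=0x0 at bit 12: 0x8000
len (1b) val=0 bits=0x0 at bit 11: 0x8000
seq (2b) val=0 bits=0x0 at bit 9: 0x8000
cnt (1b) val=1 bits=0x1 at bit 8: 0x8100
prio (8b) val=159 bits=0x9f at bit 0: 0x819f
word = 0x819f → big-endian bytes:
  [0]=0x81  [1]=0x9f

81 9f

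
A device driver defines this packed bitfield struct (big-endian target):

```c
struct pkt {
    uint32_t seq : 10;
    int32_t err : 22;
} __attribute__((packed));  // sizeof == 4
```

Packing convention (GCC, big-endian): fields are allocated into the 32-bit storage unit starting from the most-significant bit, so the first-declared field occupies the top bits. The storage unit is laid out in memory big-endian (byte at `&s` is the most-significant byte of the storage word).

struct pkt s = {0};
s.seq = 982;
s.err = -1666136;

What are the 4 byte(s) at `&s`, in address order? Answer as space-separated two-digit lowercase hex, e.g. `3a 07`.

[22+:10] seq=982 & 0x3ff = 0x3d6; word=0xf5800000
[0+:22] err=-1666136 & 0x3fffff = 0x2693a8; word=0xf5a693a8
word = 0xf5a693a8 → big-endian bytes:
  [0]=0xf5  [1]=0xa6  [2]=0x93  [3]=0xa8

f5 a6 93 a8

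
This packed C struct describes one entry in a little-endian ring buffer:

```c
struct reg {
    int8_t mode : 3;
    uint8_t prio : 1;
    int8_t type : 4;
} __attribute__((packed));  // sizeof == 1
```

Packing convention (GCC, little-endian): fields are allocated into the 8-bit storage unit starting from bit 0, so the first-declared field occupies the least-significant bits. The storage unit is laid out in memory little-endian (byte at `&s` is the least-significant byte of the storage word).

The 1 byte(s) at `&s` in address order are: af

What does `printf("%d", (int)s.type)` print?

-6

[0]=0xaf (little-endian) → word 0xaf
mode:3 @ bit 0 → (0xaf>>0)&0x7 = 0x7
prio:1 @ bit 3 → (0xaf>>3)&0x1 = 0x1
type:4 @ bit 4 → (0xaf>>4)&0xf = 0xa  ←
type signed 4b, MSB=1: 10 - 16 = -6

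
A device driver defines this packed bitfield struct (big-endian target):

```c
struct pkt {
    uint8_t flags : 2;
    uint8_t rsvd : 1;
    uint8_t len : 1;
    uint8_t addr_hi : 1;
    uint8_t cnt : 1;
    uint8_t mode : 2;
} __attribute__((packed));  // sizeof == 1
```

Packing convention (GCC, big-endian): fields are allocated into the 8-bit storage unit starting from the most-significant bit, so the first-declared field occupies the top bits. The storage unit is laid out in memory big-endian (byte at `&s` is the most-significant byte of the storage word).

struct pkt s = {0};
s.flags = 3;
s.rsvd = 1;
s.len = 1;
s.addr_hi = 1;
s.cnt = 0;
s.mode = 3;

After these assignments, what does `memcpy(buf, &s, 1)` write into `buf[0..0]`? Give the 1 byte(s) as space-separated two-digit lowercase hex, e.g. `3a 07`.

flags:2 = 3 → 0x3 << 6 → word 0xc0
rsvd:1 = 1 → 0x1 << 5 → word 0xe0
len:1 = 1 → 0x1 << 4 → word 0xf0
addr_hi:1 = 1 → 0x1 << 3 → word 0xf8
cnt:1 = 0 → 0x0 << 2 → word 0xf8
mode:2 = 3 → 0x3 << 0 → word 0xfb
word = 0xfb → big-endian bytes:
  [0]=0xfb

fb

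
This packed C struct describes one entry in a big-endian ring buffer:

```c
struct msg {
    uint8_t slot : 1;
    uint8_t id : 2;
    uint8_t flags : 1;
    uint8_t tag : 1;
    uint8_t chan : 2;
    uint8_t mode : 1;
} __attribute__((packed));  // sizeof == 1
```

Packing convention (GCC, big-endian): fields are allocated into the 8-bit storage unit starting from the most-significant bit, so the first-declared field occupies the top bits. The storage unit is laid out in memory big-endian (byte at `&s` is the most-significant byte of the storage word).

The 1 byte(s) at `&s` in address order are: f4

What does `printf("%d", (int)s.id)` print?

[0]=0xf4 (big-endian) → word 0xf4
slot [7+:1] = (word>>7) & 0x1 = 1
id [5+:2] = (word>>5) & 0x3 = 3  ←
flags [4+:1] = (word>>4) & 0x1 = 1
tag [3+:1] = (word>>3) & 0x1 = 0
chan [1+:2] = (word>>1) & 0x3 = 2
mode [0+:1] = (word>>0) & 0x1 = 0

3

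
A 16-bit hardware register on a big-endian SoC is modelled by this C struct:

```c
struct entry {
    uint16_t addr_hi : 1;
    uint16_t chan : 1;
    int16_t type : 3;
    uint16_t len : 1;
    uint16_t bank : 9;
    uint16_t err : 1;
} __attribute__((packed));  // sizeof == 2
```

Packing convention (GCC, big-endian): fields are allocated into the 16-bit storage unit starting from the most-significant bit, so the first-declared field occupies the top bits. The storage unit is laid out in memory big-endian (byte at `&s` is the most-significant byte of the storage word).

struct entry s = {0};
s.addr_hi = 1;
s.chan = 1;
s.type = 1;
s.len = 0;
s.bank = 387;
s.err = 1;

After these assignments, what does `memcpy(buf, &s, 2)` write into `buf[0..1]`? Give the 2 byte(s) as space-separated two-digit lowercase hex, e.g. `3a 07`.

addr_hi:1 = 1 → 0x1 << 15 → word 0x8000
chan:1 = 1 → 0x1 << 14 → word 0xc000
type:3 = 1 → 0x1 << 11 → word 0xc800
len:1 = 0 → 0x0 << 10 → word 0xc800
bank:9 = 387 → 0x183 << 1 → word 0xcb06
err:1 = 1 → 0x1 << 0 → word 0xcb07
word = 0xcb07 → big-endian bytes:
  [0]=0xcb  [1]=0x07

cb 07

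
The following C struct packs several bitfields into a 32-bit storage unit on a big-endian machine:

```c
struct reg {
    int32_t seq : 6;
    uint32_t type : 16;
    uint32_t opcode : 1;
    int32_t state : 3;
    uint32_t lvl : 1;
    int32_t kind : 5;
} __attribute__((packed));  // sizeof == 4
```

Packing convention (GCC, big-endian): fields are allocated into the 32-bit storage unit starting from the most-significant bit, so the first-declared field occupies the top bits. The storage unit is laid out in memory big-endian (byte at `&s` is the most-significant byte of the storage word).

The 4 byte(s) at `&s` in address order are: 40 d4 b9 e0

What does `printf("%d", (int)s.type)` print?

[0]=0x40 [1]=0xd4 [2]=0xb9 [3]=0xe0 (big-endian) → word 0x40d4b9e0
seq:6 @ bit 26 → (0x40d4b9e0>>26)&0x3f = 0x10
type:16 @ bit 10 → (0x40d4b9e0>>10)&0xffff = 0x352e  ←
opcode:1 @ bit 9 → (0x40d4b9e0>>9)&0x1 = 0x0
state:3 @ bit 6 → (0x40d4b9e0>>6)&0x7 = 0x7
lvl:1 @ bit 5 → (0x40d4b9e0>>5)&0x1 = 0x1
kind:5 @ bit 0 → (0x40d4b9e0>>0)&0x1f = 0x0

13614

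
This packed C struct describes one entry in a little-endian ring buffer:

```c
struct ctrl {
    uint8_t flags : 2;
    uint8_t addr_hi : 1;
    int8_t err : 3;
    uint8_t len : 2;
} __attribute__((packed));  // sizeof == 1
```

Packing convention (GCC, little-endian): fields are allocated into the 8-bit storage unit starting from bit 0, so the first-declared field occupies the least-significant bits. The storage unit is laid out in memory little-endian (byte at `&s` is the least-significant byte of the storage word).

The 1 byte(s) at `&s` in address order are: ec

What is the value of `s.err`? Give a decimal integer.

[0]=0xec (little-endian) → word 0xec
flags [0+:2] = (word>>0) & 0x3 = 0
addr_hi [2+:1] = (word>>2) & 0x1 = 1
err [3+:3] = (word>>3) & 0x7 = 5  ←
len [6+:2] = (word>>6) & 0x3 = 3
err signed 3b, MSB=1: 5 - 8 = -3

-3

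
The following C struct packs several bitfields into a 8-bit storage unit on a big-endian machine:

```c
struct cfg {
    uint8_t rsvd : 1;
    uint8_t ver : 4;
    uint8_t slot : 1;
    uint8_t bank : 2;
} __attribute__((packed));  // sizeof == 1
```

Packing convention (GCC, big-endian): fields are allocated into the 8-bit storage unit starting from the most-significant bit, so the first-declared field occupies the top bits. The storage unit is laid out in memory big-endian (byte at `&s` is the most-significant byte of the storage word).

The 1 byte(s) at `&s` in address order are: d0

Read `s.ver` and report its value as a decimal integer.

[0]=0xd0 (big-endian) → word 0xd0
rsvd [7+:1] = (word>>7) & 0x1 = 1
ver [3+:4] = (word>>3) & 0xf = 10  ←
slot [2+:1] = (word>>2) & 0x1 = 0
bank [0+:2] = (word>>0) & 0x3 = 0

10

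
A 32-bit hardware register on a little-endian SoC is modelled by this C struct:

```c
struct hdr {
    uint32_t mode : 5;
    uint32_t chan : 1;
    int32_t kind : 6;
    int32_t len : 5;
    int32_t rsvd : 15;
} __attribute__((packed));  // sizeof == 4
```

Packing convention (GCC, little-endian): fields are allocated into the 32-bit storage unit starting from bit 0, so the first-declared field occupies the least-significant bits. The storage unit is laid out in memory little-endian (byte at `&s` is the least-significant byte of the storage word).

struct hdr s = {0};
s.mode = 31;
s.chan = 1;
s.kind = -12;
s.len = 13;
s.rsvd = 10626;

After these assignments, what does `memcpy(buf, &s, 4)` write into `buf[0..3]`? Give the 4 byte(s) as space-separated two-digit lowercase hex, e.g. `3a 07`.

[0+:5] mode=31 & 0x1f = 0x1f; word=0x0000001f
[5+:1] chan=1 & 0x1 = 0x1; word=0x0000003f
[6+:6] kind=-12 & 0x3f = 0x34; word=0x00000d3f
[12+:5] len=13 & 0x1f = 0xd; word=0x0000dd3f
[17+:15] rsvd=10626 & 0x7fff = 0x2982; word=0x5304dd3f
word = 0x5304dd3f → little-endian bytes:
  [0]=0x3f  [1]=0xdd  [2]=0x04  [3]=0x53

3f dd 04 53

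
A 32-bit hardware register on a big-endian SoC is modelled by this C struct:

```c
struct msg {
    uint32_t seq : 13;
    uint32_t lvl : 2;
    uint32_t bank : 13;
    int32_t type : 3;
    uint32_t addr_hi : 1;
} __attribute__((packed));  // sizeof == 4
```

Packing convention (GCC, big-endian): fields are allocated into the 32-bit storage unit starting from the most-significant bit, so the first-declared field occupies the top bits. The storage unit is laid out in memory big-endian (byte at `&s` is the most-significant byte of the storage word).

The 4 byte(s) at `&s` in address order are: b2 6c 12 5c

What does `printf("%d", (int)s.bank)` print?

293

[0]=0xb2 [1]=0x6c [2]=0x12 [3]=0x5c (big-endian) → word 0xb26c125c
seq [19+:13] = (word>>19) & 0x1fff = 5709
lvl [17+:2] = (word>>17) & 0x3 = 2
bank [4+:13] = (word>>4) & 0x1fff = 293  ←
type [1+:3] = (word>>1) & 0x7 = 6
addr_hi [0+:1] = (word>>0) & 0x1 = 0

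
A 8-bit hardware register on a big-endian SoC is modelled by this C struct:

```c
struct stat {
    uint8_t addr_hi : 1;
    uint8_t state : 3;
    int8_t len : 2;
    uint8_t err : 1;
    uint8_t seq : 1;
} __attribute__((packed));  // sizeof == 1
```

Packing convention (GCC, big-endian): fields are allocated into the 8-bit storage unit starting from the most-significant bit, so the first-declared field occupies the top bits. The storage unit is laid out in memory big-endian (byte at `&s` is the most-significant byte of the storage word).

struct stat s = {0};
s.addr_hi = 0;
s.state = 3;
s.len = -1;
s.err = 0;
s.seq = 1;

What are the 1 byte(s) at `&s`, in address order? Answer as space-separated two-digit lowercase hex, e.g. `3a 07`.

[7+:1] addr_hi=0 & 0x1 = 0x0; word=0x00
[4+:3] state=3 & 0x7 = 0x3; word=0x30
[2+:2] len=-1 & 0x3 = 0x3; word=0x3c
[1+:1] err=0 & 0x1 = 0x0; word=0x3c
[0+:1] seq=1 & 0x1 = 0x1; word=0x3d
word = 0x3d → big-endian bytes:
  [0]=0x3d

3d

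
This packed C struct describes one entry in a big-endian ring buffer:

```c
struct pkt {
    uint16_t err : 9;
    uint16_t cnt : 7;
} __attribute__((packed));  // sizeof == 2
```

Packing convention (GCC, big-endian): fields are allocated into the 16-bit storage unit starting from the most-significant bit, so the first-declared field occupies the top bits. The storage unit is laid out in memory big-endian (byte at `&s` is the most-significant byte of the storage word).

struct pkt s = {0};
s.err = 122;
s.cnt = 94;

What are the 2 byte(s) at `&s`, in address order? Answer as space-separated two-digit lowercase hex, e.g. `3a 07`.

3d 5e

[7+:9] err=122 & 0x1ff = 0x7a; word=0x3d00
[0+:7] cnt=94 & 0x7f = 0x5e; word=0x3d5e
word = 0x3d5e → big-endian bytes:
  [0]=0x3d  [1]=0x5e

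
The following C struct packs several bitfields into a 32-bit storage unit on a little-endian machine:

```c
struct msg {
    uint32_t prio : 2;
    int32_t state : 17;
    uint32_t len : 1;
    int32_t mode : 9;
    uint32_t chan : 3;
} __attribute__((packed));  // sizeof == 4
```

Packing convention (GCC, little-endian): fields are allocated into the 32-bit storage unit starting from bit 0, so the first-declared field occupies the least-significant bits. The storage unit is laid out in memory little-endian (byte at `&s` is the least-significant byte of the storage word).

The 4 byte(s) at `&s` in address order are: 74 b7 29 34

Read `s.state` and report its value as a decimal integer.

28125

[0]=0x74 [1]=0xb7 [2]=0x29 [3]=0x34 (little-endian) → word 0x3429b774
prio [0+:2] = (word>>0) & 0x3 = 0
state [2+:17] = (word>>2) & 0x1ffff = 28125  ←
len [19+:1] = (word>>19) & 0x1 = 1
mode [20+:9] = (word>>20) & 0x1ff = 322
chan [29+:3] = (word>>29) & 0x7 = 1
state signed 17b, MSB=0: value = 28125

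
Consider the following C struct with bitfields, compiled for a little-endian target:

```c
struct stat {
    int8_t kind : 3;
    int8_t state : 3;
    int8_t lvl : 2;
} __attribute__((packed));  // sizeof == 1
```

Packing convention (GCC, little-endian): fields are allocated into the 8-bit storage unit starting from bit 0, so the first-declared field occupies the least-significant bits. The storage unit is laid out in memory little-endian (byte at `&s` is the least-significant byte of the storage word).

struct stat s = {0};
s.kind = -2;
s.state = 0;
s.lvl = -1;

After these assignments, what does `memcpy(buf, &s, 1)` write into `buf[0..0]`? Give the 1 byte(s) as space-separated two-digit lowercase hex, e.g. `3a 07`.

kind (3b) val=-2 bits=0x6 at bit 0: 0x06
state (3b) val=0 bits=0x0 at bit 3: 0x06
lvl (2b) val=-1 bits=0x3 at bit 6: 0xc6
word = 0xc6 → little-endian bytes:
  [0]=0xc6

c6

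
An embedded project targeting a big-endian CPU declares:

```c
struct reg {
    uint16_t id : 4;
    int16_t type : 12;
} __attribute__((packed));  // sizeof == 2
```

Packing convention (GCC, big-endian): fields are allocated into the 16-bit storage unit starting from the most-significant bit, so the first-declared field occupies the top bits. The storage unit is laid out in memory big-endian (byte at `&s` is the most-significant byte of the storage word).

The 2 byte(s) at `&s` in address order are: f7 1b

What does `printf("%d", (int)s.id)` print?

15

[0]=0xf7 [1]=0x1b (big-endian) → word 0xf71b
id [12+:4] = (word>>12) & 0xf = 15  ←
type [0+:12] = (word>>0) & 0xfff = 1819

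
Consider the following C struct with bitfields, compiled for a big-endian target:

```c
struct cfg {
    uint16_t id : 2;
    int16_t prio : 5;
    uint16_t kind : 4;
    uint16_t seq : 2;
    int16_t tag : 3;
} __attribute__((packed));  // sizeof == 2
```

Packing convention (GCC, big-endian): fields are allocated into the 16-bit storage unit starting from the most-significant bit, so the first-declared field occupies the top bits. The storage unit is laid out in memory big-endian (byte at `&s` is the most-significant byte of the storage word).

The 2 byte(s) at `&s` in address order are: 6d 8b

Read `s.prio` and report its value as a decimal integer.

[0]=0x6d [1]=0x8b (big-endian) → word 0x6d8b
id:2 @ bit 14 → (0x6d8b>>14)&0x3 = 0x1
prio:5 @ bit 9 → (0x6d8b>>9)&0x1f = 0x16  ←
kind:4 @ bit 5 → (0x6d8b>>5)&0xf = 0xc
seq:2 @ bit 3 → (0x6d8b>>3)&0x3 = 0x1
tag:3 @ bit 0 → (0x6d8b>>0)&0x7 = 0x3
prio signed 5b, MSB=1: 22 - 32 = -10

-10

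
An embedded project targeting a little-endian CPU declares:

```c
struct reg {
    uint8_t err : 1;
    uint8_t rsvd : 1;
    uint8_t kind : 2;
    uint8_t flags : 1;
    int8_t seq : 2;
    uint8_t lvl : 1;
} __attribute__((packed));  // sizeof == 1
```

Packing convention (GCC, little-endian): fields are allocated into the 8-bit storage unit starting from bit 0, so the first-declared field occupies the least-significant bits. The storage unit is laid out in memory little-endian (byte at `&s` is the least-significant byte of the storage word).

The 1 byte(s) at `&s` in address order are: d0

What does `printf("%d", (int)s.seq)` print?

[0]=0xd0 (little-endian) → word 0xd0
err:1 @ bit 0 → (0xd0>>0)&0x1 = 0x0
rsvd:1 @ bit 1 → (0xd0>>1)&0x1 = 0x0
kind:2 @ bit 2 → (0xd0>>2)&0x3 = 0x0
flags:1 @ bit 4 → (0xd0>>4)&0x1 = 0x1
seq:2 @ bit 5 → (0xd0>>5)&0x3 = 0x2  ←
lvl:1 @ bit 7 → (0xd0>>7)&0x1 = 0x1
seq signed 2b, MSB=1: 2 - 4 = -2

-2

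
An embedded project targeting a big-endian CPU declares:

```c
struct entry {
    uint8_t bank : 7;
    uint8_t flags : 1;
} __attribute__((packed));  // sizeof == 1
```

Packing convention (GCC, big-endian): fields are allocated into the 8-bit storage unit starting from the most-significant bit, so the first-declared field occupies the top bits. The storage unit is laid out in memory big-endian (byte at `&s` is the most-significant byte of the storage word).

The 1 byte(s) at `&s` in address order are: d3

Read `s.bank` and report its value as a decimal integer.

[0]=0xd3 (big-endian) → word 0xd3
bank:7 @ bit 1 → (0xd3>>1)&0x7f = 0x69  ←
flags:1 @ bit 0 → (0xd3>>0)&0x1 = 0x1

105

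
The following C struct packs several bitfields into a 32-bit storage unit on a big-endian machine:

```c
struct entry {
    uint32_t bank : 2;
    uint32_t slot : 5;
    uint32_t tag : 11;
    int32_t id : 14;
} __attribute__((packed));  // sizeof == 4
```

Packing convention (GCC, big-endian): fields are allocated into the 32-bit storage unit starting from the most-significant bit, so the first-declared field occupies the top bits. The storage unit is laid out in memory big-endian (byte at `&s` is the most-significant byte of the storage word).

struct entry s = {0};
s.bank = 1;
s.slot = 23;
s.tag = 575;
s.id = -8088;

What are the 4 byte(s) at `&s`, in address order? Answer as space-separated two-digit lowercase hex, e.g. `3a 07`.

bank (2b) val=1 bits=0x1 at bit 30: 0x40000000
slot (5b) val=23 bits=0x17 at bit 25: 0x6e000000
tag (11b) val=575 bits=0x23f at bit 14: 0x6e8fc000
id (14b) val=-8088 bits=0x2068 at bit 0: 0x6e8fe068
word = 0x6e8fe068 → big-endian bytes:
  [0]=0x6e  [1]=0x8f  [2]=0xe0  [3]=0x68

6e 8f e0 68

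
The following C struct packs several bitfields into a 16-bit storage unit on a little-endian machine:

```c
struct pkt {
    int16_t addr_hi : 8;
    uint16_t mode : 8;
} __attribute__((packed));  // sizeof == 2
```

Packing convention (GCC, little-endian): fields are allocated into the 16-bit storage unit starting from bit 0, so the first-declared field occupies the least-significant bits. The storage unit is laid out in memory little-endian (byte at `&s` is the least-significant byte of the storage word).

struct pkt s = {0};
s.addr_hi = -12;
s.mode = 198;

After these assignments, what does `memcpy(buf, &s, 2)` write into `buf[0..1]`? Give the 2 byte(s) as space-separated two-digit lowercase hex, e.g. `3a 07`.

f4 c6

[0+:8] addr_hi=-12 & 0xff = 0xf4; word=0x00f4
[8+:8] mode=198 & 0xff = 0xc6; word=0xc6f4
word = 0xc6f4 → little-endian bytes:
  [0]=0xf4  [1]=0xc6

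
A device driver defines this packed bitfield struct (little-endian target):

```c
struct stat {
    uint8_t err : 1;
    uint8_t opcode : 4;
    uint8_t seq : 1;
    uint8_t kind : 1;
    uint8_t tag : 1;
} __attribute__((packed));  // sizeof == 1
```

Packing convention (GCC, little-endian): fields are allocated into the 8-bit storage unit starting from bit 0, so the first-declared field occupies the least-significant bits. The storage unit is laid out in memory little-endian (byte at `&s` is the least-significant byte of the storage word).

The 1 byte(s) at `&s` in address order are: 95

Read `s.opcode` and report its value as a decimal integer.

[0]=0x95 (little-endian) → word 0x95
err:1 @ bit 0 → (0x95>>0)&0x1 = 0x1
opcode:4 @ bit 1 → (0x95>>1)&0xf = 0xa  ←
seq:1 @ bit 5 → (0x95>>5)&0x1 = 0x0
kind:1 @ bit 6 → (0x95>>6)&0x1 = 0x0
tag:1 @ bit 7 → (0x95>>7)&0x1 = 0x1

10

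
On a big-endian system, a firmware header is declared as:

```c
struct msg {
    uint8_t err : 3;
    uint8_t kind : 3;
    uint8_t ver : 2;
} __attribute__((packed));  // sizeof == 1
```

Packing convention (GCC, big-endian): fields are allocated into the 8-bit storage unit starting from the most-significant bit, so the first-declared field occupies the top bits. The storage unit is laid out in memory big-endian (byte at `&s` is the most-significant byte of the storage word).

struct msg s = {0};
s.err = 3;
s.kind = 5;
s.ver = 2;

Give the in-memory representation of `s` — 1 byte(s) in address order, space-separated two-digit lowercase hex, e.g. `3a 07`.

err:3 = 3 → 0x3 << 5 → word 0x60
kind:3 = 5 → 0x5 << 2 → word 0x74
ver:2 = 2 → 0x2 << 0 → word 0x76
word = 0x76 → big-endian bytes:
  [0]=0x76

76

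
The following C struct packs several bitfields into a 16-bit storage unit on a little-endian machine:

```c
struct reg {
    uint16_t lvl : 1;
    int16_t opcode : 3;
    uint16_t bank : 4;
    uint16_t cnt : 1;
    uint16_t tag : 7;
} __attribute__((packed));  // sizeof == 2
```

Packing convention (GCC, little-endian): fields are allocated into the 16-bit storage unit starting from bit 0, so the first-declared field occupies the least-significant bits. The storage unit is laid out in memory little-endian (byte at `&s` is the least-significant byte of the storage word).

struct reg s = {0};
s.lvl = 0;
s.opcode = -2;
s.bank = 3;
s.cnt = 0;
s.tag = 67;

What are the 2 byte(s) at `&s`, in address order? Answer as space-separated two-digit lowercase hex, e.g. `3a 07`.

[0+:1] lvl=0 & 0x1 = 0x0; word=0x0000
[1+:3] opcode=-2 & 0x7 = 0x6; word=0x000c
[4+:4] bank=3 & 0xf = 0x3; word=0x003c
[8+:1] cnt=0 & 0x1 = 0x0; word=0x003c
[9+:7] tag=67 & 0x7f = 0x43; word=0x863c
word = 0x863c → little-endian bytes:
  [0]=0x3c  [1]=0x86

3c 86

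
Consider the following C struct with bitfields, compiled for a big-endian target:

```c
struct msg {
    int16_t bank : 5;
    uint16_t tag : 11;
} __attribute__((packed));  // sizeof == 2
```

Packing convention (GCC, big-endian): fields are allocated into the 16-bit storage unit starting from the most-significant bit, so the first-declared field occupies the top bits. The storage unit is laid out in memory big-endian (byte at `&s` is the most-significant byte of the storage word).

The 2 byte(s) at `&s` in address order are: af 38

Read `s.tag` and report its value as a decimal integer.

1848

[0]=0xaf [1]=0x38 (big-endian) → word 0xaf38
bank [11+:5] = (word>>11) & 0x1f = 21
tag [0+:11] = (word>>0) & 0x7ff = 1848  ←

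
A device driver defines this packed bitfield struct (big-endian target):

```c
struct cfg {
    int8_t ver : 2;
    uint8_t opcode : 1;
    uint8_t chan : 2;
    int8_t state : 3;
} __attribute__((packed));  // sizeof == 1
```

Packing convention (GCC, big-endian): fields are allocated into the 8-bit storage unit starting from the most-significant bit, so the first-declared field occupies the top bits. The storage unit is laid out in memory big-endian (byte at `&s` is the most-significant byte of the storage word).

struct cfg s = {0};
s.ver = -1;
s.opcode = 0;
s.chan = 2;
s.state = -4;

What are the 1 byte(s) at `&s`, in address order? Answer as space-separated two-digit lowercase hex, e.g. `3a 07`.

[6+:2] ver=-1 & 0x3 = 0x3; word=0xc0
[5+:1] opcode=0 & 0x1 = 0x0; word=0xc0
[3+:2] chan=2 & 0x3 = 0x2; word=0xd0
[0+:3] state=-4 & 0x7 = 0x4; word=0xd4
word = 0xd4 → big-endian bytes:
  [0]=0xd4

d4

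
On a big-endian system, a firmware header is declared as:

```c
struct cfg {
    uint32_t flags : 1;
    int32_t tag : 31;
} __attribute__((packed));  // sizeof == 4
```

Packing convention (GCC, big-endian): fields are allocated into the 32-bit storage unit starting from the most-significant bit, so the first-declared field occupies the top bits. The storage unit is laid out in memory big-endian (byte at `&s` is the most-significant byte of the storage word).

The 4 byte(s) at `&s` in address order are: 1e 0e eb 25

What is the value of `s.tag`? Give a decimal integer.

[0]=0x1e [1]=0x0e [2]=0xeb [3]=0x25 (big-endian) → word 0x1e0eeb25
flags [31+:1] = (word>>31) & 0x1 = 0
tag [0+:31] = (word>>0) & 0x7fffffff = 504294181  ←
tag signed 31b, MSB=0: value = 504294181

504294181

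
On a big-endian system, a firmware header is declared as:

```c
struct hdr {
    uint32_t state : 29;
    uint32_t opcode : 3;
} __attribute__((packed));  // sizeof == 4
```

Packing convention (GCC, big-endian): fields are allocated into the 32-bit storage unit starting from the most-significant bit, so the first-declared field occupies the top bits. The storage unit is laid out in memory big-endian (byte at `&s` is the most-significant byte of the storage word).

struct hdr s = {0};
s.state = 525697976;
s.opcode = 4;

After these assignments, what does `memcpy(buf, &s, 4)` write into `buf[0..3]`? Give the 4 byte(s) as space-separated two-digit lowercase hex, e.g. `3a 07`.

state (29b) val=525697976 bits=0x1f5583b8 at bit 3: 0xfaac1dc0
opcode (3b) val=4 bits=0x4 at bit 0: 0xfaac1dc4
word = 0xfaac1dc4 → big-endian bytes:
  [0]=0xfa  [1]=0xac  [2]=0x1d  [3]=0xc4

fa ac 1d c4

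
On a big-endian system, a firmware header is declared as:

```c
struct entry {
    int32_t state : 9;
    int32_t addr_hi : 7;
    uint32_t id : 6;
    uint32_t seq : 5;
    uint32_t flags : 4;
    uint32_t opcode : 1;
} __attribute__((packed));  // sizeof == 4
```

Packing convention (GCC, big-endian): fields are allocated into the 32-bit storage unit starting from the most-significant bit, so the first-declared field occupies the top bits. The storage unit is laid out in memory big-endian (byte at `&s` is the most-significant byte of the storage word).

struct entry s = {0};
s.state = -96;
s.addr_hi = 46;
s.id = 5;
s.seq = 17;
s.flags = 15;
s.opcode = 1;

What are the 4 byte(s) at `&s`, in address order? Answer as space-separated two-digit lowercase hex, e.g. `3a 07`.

[23+:9] state=-96 & 0x1ff = 0x1a0; word=0xd0000000
[16+:7] addr_hi=46 & 0x7f = 0x2e; word=0xd02e0000
[10+:6] id=5 & 0x3f = 0x5; word=0xd02e1400
[5+:5] seq=17 & 0x1f = 0x11; word=0xd02e1620
[1+:4] flags=15 & 0xf = 0xf; word=0xd02e163e
[0+:1] opcode=1 & 0x1 = 0x1; word=0xd02e163f
word = 0xd02e163f → big-endian bytes:
  [0]=0xd0  [1]=0x2e  [2]=0x16  [3]=0x3f

d0 2e 16 3f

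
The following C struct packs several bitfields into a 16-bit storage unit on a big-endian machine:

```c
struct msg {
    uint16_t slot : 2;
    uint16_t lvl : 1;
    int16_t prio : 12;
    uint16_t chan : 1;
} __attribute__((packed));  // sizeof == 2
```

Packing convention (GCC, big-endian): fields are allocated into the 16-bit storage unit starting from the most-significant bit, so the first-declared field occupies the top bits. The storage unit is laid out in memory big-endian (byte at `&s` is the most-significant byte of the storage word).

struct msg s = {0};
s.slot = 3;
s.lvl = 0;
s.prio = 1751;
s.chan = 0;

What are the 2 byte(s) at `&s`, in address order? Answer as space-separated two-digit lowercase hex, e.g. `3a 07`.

cd ae

slot (2b) val=3 bits=0x3 at bit 14: 0xc000
lvl (1b) val=0 bits=0x0 at bit 13: 0xc000
prio (12b) val=1751 bits=0x6d7 at bit 1: 0xcdae
chan (1b) val=0 bits=0x0 at bit 0: 0xcdae
word = 0xcdae → big-endian bytes:
  [0]=0xcd  [1]=0xae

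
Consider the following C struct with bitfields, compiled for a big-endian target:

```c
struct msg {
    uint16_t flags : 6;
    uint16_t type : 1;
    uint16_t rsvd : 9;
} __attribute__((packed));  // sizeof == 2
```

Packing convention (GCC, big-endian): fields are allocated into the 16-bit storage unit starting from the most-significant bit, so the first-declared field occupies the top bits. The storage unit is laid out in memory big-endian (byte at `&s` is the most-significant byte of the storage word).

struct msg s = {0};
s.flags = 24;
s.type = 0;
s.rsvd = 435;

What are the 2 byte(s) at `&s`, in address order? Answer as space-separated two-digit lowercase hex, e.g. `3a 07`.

61 b3

flags (6b) val=24 bits=0x18 at bit 10: 0x6000
type (1b) val=0 bits=0x0 at bit 9: 0x6000
rsvd (9b) val=435 bits=0x1b3 at bit 0: 0x61b3
word = 0x61b3 → big-endian bytes:
  [0]=0x61  [1]=0xb3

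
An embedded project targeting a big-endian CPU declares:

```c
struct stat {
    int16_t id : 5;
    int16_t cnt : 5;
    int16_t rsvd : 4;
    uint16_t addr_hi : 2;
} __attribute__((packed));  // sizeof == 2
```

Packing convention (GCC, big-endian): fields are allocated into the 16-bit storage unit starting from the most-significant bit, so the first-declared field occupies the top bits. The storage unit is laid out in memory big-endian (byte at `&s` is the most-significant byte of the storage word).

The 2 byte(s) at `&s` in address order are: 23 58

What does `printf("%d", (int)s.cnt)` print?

[0]=0x23 [1]=0x58 (big-endian) → word 0x2358
id:5 @ bit 11 → (0x2358>>11)&0x1f = 0x4
cnt:5 @ bit 6 → (0x2358>>6)&0x1f = 0xd  ←
rsvd:4 @ bit 2 → (0x2358>>2)&0xf = 0x6
addr_hi:2 @ bit 0 → (0x2358>>0)&0x3 = 0x0
cnt signed 5b, MSB=0: value = 13

13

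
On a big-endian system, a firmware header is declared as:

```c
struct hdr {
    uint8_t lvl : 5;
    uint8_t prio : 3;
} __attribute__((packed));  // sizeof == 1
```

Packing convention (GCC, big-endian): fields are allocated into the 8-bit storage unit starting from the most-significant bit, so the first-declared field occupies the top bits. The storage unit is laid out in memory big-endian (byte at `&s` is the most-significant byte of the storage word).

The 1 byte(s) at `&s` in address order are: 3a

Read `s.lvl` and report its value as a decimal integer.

7

[0]=0x3a (big-endian) → word 0x3a
lvl:5 @ bit 3 → (0x3a>>3)&0x1f = 0x7  ←
prio:3 @ bit 0 → (0x3a>>0)&0x7 = 0x2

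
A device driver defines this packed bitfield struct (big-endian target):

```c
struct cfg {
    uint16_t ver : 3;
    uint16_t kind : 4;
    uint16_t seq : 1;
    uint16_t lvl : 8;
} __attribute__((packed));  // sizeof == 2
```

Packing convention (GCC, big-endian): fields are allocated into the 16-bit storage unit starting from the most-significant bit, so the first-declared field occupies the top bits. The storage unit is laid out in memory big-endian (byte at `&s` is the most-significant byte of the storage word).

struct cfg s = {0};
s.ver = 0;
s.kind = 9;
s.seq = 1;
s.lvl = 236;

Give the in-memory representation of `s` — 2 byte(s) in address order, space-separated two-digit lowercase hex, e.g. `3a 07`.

13 ec

ver:3 = 0 → 0x0 << 13 → word 0x0000
kind:4 = 9 → 0x9 << 9 → word 0x1200
seq:1 = 1 → 0x1 << 8 → word 0x1300
lvl:8 = 236 → 0xec << 0 → word 0x13ec
word = 0x13ec → big-endian bytes:
  [0]=0x13  [1]=0xec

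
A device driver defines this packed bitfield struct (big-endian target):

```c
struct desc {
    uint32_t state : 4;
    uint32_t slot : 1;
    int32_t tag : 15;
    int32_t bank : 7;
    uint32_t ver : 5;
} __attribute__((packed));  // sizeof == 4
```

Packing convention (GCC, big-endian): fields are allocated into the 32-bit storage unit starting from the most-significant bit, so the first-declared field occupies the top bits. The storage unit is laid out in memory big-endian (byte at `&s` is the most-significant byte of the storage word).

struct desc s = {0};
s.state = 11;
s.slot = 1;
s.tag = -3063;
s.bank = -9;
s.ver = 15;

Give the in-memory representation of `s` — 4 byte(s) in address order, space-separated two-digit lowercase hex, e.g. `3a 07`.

state (4b) val=11 bits=0xb at bit 28: 0xb0000000
slot (1b) val=1 bits=0x1 at bit 27: 0xb8000000
tag (15b) val=-3063 bits=0x7409 at bit 12: 0xbf409000
bank (7b) val=-9 bits=0x77 at bit 5: 0xbf409ee0
ver (5b) val=15 bits=0xf at bit 0: 0xbf409eef
word = 0xbf409eef → big-endian bytes:
  [0]=0xbf  [1]=0x40  [2]=0x9e  [3]=0xef

bf 40 9e ef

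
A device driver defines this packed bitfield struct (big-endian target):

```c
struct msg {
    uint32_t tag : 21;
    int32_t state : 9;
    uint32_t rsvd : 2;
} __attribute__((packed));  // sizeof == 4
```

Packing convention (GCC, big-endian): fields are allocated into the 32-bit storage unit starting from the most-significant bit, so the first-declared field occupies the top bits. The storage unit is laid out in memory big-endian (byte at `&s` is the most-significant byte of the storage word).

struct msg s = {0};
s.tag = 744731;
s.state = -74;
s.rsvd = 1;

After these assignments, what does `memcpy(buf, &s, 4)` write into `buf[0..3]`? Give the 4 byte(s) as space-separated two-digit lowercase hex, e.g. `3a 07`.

5a e8 de d9

tag:21 = 744731 → 0xb5d1b << 11 → word 0x5ae8d800
state:9 = -74 → 0x1b6 << 2 → word 0x5ae8ded8
rsvd:2 = 1 → 0x1 << 0 → word 0x5ae8ded9
word = 0x5ae8ded9 → big-endian bytes:
  [0]=0x5a  [1]=0xe8  [2]=0xde  [3]=0xd9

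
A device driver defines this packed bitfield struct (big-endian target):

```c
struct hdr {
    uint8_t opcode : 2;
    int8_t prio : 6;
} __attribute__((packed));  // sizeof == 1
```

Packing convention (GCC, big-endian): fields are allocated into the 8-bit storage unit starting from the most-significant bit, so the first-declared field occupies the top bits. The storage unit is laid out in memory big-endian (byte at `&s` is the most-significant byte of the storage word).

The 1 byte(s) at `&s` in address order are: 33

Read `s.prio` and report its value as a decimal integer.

-13

[0]=0x33 (big-endian) → word 0x33
opcode [6+:2] = (word>>6) & 0x3 = 0
prio [0+:6] = (word>>0) & 0x3f = 51  ←
prio signed 6b, MSB=1: 51 - 64 = -13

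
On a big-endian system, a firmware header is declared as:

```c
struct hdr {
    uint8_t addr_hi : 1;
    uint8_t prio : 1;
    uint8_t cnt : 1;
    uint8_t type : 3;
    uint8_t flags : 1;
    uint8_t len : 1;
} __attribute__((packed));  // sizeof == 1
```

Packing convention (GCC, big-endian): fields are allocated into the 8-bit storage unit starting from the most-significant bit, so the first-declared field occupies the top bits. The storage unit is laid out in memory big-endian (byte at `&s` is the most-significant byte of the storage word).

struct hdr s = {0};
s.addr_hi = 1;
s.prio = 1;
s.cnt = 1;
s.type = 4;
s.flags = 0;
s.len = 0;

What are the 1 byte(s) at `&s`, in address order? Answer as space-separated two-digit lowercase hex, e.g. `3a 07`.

addr_hi:1 = 1 → 0x1 << 7 → word 0x80
prio:1 = 1 → 0x1 << 6 → word 0xc0
cnt:1 = 1 → 0x1 << 5 → word 0xe0
type:3 = 4 → 0x4 << 2 → word 0xf0
flags:1 = 0 → 0x0 << 1 → word 0xf0
len:1 = 0 → 0x0 << 0 → word 0xf0
word = 0xf0 → big-endian bytes:
  [0]=0xf0

f0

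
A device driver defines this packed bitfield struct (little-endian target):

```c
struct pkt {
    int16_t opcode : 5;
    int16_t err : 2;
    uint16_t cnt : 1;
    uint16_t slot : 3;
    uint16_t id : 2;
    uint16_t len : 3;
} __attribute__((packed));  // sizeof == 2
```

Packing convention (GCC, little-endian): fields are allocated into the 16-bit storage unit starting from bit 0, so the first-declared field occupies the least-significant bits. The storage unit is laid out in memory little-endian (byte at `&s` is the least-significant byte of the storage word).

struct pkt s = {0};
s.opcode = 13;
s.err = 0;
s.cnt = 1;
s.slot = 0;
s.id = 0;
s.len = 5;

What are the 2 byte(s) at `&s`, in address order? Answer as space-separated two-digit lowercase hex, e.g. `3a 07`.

8d a0

opcode:5 = 13 → 0xd << 0 → word 0x000d
err:2 = 0 → 0x0 << 5 → word 0x000d
cnt:1 = 1 → 0x1 << 7 → word 0x008d
slot:3 = 0 → 0x0 << 8 → word 0x008d
id:2 = 0 → 0x0 << 11 → word 0x008d
len:3 = 5 → 0x5 << 13 → word 0xa08d
word = 0xa08d → little-endian bytes:
  [0]=0x8d  [1]=0xa0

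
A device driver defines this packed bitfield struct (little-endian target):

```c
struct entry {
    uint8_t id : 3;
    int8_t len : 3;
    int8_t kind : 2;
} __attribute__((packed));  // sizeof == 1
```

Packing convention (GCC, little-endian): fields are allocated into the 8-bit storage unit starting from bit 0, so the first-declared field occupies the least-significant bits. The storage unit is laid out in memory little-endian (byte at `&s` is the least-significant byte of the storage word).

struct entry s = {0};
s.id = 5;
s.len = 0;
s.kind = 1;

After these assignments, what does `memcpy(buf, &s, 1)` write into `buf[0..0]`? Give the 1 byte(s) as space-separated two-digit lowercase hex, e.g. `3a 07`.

45

id (3b) val=5 bits=0x5 at bit 0: 0x05
len (3b) val=0 bits=0x0 at bit 3: 0x05
kind (2b) val=1 bits=0x1 at bit 6: 0x45
word = 0x45 → little-endian bytes:
  [0]=0x45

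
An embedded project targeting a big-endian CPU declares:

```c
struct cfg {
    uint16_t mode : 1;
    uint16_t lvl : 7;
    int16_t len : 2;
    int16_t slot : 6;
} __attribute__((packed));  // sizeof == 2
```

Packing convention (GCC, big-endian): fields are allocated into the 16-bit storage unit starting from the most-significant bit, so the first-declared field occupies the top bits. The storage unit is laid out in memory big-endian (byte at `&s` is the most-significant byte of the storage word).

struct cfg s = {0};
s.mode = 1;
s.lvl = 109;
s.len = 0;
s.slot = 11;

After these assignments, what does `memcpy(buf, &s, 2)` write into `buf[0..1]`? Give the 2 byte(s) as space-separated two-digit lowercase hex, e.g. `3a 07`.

ed 0b

mode:1 = 1 → 0x1 << 15 → word 0x8000
lvl:7 = 109 → 0x6d << 8 → word 0xed00
len:2 = 0 → 0x0 << 6 → word 0xed00
slot:6 = 11 → 0xb << 0 → word 0xed0b
word = 0xed0b → big-endian bytes:
  [0]=0xed  [1]=0x0b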